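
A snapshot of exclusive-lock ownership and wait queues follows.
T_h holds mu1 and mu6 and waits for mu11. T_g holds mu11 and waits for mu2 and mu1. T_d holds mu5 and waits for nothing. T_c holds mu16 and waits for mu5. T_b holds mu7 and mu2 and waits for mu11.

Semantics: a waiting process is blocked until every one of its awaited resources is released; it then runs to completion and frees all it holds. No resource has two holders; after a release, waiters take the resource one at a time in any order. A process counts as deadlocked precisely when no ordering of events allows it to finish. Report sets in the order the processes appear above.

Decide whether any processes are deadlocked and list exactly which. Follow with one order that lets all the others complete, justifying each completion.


Deadlocked: T_h, T_g and T_b.
Key observation: the knot is the closed ring of waits T_h -> T_g -> T_h; T_b is caught in further circular waits.
One completion order for the rest: T_d, T_c.
Step-by-step check:
  T_d: no waits; runs immediately, freeing mu5
  T_c waits on mu5 — all released -> runs and releases mu16


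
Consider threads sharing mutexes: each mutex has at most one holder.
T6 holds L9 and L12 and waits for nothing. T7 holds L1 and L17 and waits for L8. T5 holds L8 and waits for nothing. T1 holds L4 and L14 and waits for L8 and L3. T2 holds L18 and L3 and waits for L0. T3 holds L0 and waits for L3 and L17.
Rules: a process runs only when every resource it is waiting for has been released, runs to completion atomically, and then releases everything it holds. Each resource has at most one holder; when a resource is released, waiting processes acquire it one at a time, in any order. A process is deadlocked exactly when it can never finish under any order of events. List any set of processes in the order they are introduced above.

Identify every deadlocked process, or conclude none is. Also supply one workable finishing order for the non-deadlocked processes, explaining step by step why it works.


Deadlocked set: T1, T2 and T3.
Key observation: the cycle T2 -> T3 -> T2 can never break — each member waits on the next; T1 waits into the deadlock from upstream.
A valid finishing order for the others: T5, T7, T6.
Walking it through:
  run T5 (it waits on nothing); releases L8
  T7 waits on L8 — all released -> runs and releases L1 and L17
  run T6 (it waits on nothing); releases L9 and L12


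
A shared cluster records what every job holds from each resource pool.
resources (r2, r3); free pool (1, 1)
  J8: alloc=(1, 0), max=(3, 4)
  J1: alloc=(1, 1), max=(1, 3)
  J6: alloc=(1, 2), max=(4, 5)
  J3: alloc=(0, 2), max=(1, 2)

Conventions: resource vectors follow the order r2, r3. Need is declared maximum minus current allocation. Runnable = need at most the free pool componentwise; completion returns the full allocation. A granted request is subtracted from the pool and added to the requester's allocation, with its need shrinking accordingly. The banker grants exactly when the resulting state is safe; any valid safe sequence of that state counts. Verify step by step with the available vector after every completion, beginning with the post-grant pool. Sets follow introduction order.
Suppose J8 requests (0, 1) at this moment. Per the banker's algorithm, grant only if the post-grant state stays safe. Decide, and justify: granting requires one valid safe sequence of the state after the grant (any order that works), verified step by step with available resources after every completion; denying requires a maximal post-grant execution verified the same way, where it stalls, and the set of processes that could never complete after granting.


GRANT: granting preserves safety; a valid post-grant sequence is J3, J1, J8, J6.
Key observation: even at the reduced pool (1, 0), J3 fits immediately, so safety survives the grant.
Step-by-step check of the post-grant state:
  pool = (1, 0)
  run J3 (needs (1, 0), free (1, 0)); after release of (0, 2) the pool is (1, 2)
  run J1 (needs (0, 2), free (1, 2)); after release of (1, 1) the pool is (2, 3)
  run J8 (needs (2, 3), free (2, 3)); after release of (1, 1) the pool is (3, 4)
  run J6 (needs (3, 3), free (3, 4)); after release of (1, 2) the pool is (4, 6)


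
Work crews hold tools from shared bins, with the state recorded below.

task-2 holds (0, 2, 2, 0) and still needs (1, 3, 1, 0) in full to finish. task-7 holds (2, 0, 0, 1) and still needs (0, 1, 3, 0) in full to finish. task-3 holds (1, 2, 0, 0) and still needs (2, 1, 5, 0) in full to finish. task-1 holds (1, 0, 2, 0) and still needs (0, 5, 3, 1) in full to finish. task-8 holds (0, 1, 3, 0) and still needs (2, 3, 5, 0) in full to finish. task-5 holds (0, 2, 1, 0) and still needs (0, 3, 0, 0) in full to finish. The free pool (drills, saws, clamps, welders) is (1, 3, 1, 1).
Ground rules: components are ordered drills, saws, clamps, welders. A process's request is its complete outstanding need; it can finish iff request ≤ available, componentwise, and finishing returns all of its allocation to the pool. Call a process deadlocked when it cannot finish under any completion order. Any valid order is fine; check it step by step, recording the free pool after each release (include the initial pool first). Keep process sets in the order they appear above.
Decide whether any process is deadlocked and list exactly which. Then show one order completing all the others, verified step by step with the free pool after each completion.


Nothing here is deadlocked.
Key observation: task-2 leads a chain of completions in which each release enables another process.
The rest can finish in the order task-2, task-1, task-8, task-5, task-7, task-3. Walking it through:
  pool = (1, 3, 1, 1)
  task-2: need (1, 3, 1, 0) fits (1, 3, 1, 1); releases (0, 2, 2, 0), pool now (1, 5, 3, 1)
  task-1: need (0, 5, 3, 1) fits (1, 5, 3, 1); releases (1, 0, 2, 0), pool now (2, 5, 5, 1)
  task-8: need (2, 3, 5, 0) fits (2, 5, 5, 1); releases (0, 1, 3, 0), pool now (2, 6, 8, 1)
  task-5: need (0, 3, 0, 0) fits (2, 6, 8, 1); releases (0, 2, 1, 0), pool now (2, 8, 9, 1)
  task-7: need (0, 1, 3, 0) fits (2, 8, 9, 1); releases (2, 0, 0, 1), pool now (4, 8, 9, 2)
  task-3: need (2, 1, 5, 0) fits (4, 8, 9, 2); releases (1, 2, 0, 0), pool now (5, 10, 9, 2)


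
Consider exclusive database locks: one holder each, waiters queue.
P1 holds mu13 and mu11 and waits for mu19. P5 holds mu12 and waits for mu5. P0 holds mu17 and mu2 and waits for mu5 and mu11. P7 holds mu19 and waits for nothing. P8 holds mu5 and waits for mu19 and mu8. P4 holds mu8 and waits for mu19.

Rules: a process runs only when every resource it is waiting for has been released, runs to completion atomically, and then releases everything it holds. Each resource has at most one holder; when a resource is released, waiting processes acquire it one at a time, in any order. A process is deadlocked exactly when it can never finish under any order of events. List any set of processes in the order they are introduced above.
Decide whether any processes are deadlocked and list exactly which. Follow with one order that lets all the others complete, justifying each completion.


The deadlocked set is empty.
Key observation: all waits point, directly or indirectly, at processes that can finish, so nothing is permanently blocked.
One completion order for the rest: P7, P1, P4, P8, P5, P0.
Step-by-step check:
  P7: no waits; runs immediately, freeing mu19
  run P1 (all its waits — mu19 — are resolved); releases mu13 and mu11
  run P4 (all its waits — mu19 — are resolved); releases mu8
  run P8 (all its waits — mu19 and mu8 — are resolved); releases mu5
  run P5 (all its waits — mu5 — are resolved); releases mu12
  run P0 (all its waits — mu5 and mu11 — are resolved); releases mu17 and mu2


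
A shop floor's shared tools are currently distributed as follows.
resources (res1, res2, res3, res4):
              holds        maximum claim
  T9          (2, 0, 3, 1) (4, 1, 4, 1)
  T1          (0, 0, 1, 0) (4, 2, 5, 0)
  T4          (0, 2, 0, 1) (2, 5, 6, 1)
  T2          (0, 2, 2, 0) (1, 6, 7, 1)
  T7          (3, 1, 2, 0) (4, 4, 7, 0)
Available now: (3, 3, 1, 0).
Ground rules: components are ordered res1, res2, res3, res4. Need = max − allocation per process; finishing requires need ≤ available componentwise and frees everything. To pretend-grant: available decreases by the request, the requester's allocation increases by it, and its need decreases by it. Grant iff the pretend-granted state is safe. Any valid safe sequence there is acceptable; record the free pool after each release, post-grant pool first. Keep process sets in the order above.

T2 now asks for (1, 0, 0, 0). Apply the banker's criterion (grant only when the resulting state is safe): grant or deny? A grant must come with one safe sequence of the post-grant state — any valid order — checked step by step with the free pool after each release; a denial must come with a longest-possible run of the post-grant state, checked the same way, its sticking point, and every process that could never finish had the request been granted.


GRANT. The post-grant state is safe; one safe sequence: T9, T1, T7, T4, T2.
Key observation: even at the reduced pool (2, 3, 1, 0), T9 fits immediately, so safety survives the grant.
Step-by-step check of the post-grant state:
  pool = (2, 3, 1, 0)
  T9 needs (2, 1, 1, 0) <= (2, 3, 1, 0) -> finishes; pool += (2, 0, 3, 1) = (4, 3, 4, 1)
  T1 needs (4, 2, 4, 0) <= (4, 3, 4, 1) -> finishes; pool += (0, 0, 1, 0) = (4, 3, 5, 1)
  T7 needs (1, 3, 5, 0) <= (4, 3, 5, 1) -> finishes; pool += (3, 1, 2, 0) = (7, 4, 7, 1)
  T4 needs (2, 3, 6, 0) <= (7, 4, 7, 1) -> finishes; pool += (0, 2, 0, 1) = (7, 6, 7, 2)
  T2 needs (0, 4, 5, 1) <= (7, 6, 7, 2) -> finishes; pool += (1, 2, 2, 0) = (8, 8, 9, 2)


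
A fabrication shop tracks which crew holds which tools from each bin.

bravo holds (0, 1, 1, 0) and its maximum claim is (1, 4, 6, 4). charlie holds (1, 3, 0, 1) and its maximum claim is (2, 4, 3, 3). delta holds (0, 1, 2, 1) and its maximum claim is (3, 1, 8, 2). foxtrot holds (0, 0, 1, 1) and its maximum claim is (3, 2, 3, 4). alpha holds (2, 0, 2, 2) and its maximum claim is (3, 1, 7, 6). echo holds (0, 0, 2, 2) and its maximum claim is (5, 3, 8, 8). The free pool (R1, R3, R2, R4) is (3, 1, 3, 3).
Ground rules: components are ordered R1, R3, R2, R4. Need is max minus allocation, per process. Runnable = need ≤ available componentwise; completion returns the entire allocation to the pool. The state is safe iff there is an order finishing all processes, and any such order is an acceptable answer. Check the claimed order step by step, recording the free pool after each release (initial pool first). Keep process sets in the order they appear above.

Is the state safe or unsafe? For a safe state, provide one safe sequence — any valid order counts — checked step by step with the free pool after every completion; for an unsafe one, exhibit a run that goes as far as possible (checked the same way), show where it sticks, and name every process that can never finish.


UNSAFE — no complete ordering exists.
Key observation: after charlie, foxtrot complete, (4, 4, 4, 5) is the best the pool ever gets, yet each leftover process wants more R2.
The run charlie, foxtrot cannot be extended any further. Check, step by step:
  pool = (3, 1, 3, 3)
  charlie needs (1, 1, 3, 2) <= (3, 1, 3, 3) -> finishes; pool += (1, 3, 0, 1) = (4, 4, 3, 4)
  foxtrot needs (3, 2, 2, 3) <= (4, 4, 3, 4) -> finishes; pool += (0, 0, 1, 1) = (4, 4, 4, 5)
  bravo still needs (1, 3, 5, 4) but only (4, 4, 4, 5) is free — short on R2
  delta still needs (3, 0, 6, 1) but only (4, 4, 4, 5) is free — short on R2
  alpha still needs (1, 1, 5, 4) but only (4, 4, 4, 5) is free — short on R2
  echo still needs (5, 3, 6, 6) but only (4, 4, 4, 5) is free — short on R1, R2 and R4
Never able to finish: bravo, delta, alpha and echo.


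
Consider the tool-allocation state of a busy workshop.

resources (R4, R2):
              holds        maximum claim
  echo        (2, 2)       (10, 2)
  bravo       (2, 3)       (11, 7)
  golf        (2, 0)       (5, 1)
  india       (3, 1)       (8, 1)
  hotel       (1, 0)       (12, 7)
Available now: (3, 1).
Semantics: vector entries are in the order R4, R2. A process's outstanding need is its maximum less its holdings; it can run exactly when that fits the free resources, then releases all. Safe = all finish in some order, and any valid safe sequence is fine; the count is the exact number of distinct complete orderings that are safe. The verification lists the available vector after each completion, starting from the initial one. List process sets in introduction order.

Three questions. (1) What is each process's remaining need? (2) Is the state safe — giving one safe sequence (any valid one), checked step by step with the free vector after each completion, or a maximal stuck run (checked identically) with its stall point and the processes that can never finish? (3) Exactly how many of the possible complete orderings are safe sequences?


(1) Outstanding need per process (order R4, R2):
  echo: (8, 0)
  bravo: (9, 4)
  golf: (3, 1)
  india: (5, 0)
  hotel: (11, 7)
(2) The state is SAFE; one workable sequence: golf, india, echo, bravo, hotel.
Key observation: golf marks the first exact bind of the order: its need (3, 1) fits the free (3, 1) with zero slack on a requested resource.
Step-by-step check:
  pool = (3, 1)
  golf: need (3, 1) fits (3, 1); releases (2, 0), pool now (5, 1)
  india: need (5, 0) fits (5, 1); releases (3, 1), pool now (8, 2)
  echo: need (8, 0) fits (8, 2); releases (2, 2), pool now (10, 4)
  bravo: need (9, 4) fits (10, 4); releases (2, 3), pool now (12, 7)
  hotel: need (11, 7) fits (12, 7); releases (1, 0), pool now (13, 7)
(3) Precisely 1 of the possible complete orderings is a safe sequence.


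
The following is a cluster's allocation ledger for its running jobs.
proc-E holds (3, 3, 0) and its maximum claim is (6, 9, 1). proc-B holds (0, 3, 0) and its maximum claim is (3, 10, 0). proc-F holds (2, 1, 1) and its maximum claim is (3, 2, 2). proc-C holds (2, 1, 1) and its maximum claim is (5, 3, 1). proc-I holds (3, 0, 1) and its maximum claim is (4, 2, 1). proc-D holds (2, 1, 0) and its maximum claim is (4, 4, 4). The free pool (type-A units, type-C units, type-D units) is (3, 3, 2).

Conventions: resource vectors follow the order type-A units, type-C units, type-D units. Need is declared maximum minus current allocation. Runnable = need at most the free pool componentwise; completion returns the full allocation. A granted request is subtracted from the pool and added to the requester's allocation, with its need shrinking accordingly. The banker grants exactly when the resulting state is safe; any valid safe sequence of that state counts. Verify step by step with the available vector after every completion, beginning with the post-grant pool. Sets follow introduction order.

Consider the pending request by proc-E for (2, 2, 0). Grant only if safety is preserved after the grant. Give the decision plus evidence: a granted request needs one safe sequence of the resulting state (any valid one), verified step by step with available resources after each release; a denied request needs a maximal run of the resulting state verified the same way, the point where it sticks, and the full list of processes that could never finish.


GRANT — the state after the grant stays safe, e.g. via proc-F, proc-C, proc-D, proc-E, proc-B, proc-I.
Key observation: even at the reduced pool (1, 1, 2), proc-F fits immediately, so safety survives the grant.
Check on the post-grant state, step by step:
  pool = (1, 1, 2)
  run proc-F (needs (1, 1, 1), free (1, 1, 2)); after release of (2, 1, 1) the pool is (3, 2, 3)
  run proc-C (needs (3, 2, 0), free (3, 2, 3)); after release of (2, 1, 1) the pool is (5, 3, 4)
  run proc-D (needs (2, 3, 4), free (5, 3, 4)); after release of (2, 1, 0) the pool is (7, 4, 4)
  run proc-E (needs (1, 4, 1), free (7, 4, 4)); after release of (5, 5, 0) the pool is (12, 9, 4)
  run proc-B (needs (3, 7, 0), free (12, 9, 4)); after release of (0, 3, 0) the pool is (12, 12, 4)
  run proc-I (needs (1, 2, 0), free (12, 12, 4)); after release of (3, 0, 1) the pool is (15, 12, 5)


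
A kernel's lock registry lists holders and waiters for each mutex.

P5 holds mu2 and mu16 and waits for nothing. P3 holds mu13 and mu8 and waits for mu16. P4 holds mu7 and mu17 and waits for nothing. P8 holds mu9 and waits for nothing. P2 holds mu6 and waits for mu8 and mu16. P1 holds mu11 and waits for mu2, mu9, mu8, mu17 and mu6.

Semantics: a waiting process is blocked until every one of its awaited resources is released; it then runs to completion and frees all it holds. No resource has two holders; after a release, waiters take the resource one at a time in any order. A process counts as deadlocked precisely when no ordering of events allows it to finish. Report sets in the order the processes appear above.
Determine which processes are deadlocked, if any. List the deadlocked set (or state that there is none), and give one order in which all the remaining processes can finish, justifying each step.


The deadlocked set is empty.
Key observation: no waiting chain loops back on itself — every chain ends at a process that waits on nothing, so everyone eventually runs.
One completion order for the rest: P5, P4, P8, P3, P2, P1.
Step-by-step check:
  P5 waits on nothing -> runs at once and releases mu2 and mu16
  P4 waits on nothing -> runs at once and releases mu7 and mu17
  P8 waits on nothing -> runs at once and releases mu9
  P3: everything it awaited (mu16) is free; runs, freeing mu13 and mu8
  P2: everything it awaited (mu8 and mu16) is free; runs, freeing mu6
  P1: everything it awaited (mu2, mu9, mu8, mu17 and mu6) is free; runs, freeing mu11


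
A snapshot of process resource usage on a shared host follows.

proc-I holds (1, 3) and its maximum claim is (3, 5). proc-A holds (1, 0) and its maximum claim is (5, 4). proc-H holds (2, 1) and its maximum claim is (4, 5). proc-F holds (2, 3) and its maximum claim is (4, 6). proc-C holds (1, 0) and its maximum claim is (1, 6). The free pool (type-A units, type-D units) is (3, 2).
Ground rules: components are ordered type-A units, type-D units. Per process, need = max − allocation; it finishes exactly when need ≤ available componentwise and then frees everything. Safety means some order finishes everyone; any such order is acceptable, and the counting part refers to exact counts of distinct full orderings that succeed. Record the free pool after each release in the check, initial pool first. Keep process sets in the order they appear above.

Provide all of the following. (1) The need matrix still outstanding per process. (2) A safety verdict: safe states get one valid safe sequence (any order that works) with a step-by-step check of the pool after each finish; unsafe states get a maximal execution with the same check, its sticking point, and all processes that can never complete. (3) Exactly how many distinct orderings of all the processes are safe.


(1) Need matrix, components ordered type-A units, type-D units:
  proc-I: (2, 2)
  proc-A: (4, 4)
  proc-H: (2, 4)
  proc-F: (2, 3)
  proc-C: (0, 6)
(2) SAFE. One safe sequence: proc-I, proc-H, proc-C, proc-F, proc-A.
Key observation: the order's first zero-slack moment is proc-I ((2, 2) needed, (3, 2) free — a requested resource with nothing to spare).
Verifying each step:
  pool = (3, 2)
  proc-I needs (2, 2) <= (3, 2) -> finishes; pool += (1, 3) = (4, 5)
  proc-H needs (2, 4) <= (4, 5) -> finishes; pool += (2, 1) = (6, 6)
  proc-C needs (0, 6) <= (6, 6) -> finishes; pool += (1, 0) = (7, 6)
  proc-F needs (2, 3) <= (7, 6) -> finishes; pool += (2, 3) = (9, 9)
  proc-A needs (4, 4) <= (9, 9) -> finishes; pool += (1, 0) = (10, 9)
(3) The exact count: 16 of the possible complete orderings are safe sequences.


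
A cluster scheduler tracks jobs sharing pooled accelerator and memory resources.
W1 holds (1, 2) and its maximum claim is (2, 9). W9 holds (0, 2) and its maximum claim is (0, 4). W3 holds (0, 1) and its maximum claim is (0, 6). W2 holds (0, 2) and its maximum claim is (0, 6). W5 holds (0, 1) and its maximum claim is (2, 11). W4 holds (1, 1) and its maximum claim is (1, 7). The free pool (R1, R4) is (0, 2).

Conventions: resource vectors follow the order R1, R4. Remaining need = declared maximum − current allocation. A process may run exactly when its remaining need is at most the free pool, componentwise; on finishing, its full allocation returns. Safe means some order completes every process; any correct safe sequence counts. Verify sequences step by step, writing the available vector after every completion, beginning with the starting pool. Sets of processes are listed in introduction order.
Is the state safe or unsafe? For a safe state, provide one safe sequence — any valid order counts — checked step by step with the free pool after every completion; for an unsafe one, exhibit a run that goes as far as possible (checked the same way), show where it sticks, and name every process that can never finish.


SAFE. One safe sequence: W9, W2, W4, W3, W1, W5.
Key observation: reading the order forward, W9 is the first process whose need (0, 2) meets the free pool (0, 2) exactly on a resource it requests.
Verifying each step:
  pool = (0, 2)
  W9 needs (0, 2) <= (0, 2) -> finishes; pool += (0, 2) = (0, 4)
  W2 needs (0, 4) <= (0, 4) -> finishes; pool += (0, 2) = (0, 6)
  W4 needs (0, 6) <= (0, 6) -> finishes; pool += (1, 1) = (1, 7)
  W3 needs (0, 5) <= (1, 7) -> finishes; pool += (0, 1) = (1, 8)
  W1 needs (1, 7) <= (1, 8) -> finishes; pool += (1, 2) = (2, 10)
  W5 needs (2, 10) <= (2, 10) -> finishes; pool += (0, 1) = (2, 11)


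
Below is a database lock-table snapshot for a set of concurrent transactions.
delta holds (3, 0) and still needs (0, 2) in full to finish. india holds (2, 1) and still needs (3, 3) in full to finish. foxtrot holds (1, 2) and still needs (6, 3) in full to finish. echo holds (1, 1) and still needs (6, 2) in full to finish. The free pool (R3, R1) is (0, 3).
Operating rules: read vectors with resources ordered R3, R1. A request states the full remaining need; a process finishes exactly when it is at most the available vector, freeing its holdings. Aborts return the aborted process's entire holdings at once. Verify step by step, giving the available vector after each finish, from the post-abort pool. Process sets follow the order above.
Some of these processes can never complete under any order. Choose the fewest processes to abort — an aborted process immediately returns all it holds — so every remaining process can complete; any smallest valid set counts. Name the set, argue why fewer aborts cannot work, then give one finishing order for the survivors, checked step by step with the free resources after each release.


Minimum abort set: echo.
Key observation: foxtrot had no path to completion before; after the abort of echo ((1, 1) returned), step 3 is where it fits.
Minimality: the empty abort set fails — the state is deadlocked as it stands.
The survivors complete as delta, india, foxtrot. Walking it through (starting from the post-abort pool):
  pool = (1, 4)
  run delta (needs (0, 2), free (1, 4)); after release of (3, 0) the pool is (4, 4)
  run india (needs (3, 3), free (4, 4)); after release of (2, 1) the pool is (6, 5)
  run foxtrot (needs (6, 3), free (6, 5)); after release of (1, 2) the pool is (7, 7)


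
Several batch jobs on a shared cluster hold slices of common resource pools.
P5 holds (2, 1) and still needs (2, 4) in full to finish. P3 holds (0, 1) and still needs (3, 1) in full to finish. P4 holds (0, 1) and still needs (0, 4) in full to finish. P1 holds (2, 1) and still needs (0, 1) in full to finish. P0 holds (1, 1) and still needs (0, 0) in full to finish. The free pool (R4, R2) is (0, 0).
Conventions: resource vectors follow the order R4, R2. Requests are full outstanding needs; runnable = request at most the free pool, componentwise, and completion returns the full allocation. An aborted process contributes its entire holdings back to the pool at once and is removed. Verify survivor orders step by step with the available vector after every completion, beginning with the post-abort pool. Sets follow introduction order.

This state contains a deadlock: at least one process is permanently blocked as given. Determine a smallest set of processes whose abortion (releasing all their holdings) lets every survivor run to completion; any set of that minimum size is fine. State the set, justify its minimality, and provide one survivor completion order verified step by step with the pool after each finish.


The answer: abort P5.
Key observation: the deadlocked P4 becomes finishable only because P5 released (2, 1); it completes at step 4 below.
Why nothing smaller works: aborting no one leaves the state deadlocked as given.
Survivors finish in the order: P1, P3, P0, P4. Verifying each step (pool after the aborts first):
  pool = (2, 1)
  P1: need (0, 1) fits (2, 1); releases (2, 1), pool now (4, 2)
  P3: need (3, 1) fits (4, 2); releases (0, 1), pool now (4, 3)
  P0: need (0, 0) fits (4, 3); releases (1, 1), pool now (5, 4)
  P4: need (0, 4) fits (5, 4); releases (0, 1), pool now (5, 5)


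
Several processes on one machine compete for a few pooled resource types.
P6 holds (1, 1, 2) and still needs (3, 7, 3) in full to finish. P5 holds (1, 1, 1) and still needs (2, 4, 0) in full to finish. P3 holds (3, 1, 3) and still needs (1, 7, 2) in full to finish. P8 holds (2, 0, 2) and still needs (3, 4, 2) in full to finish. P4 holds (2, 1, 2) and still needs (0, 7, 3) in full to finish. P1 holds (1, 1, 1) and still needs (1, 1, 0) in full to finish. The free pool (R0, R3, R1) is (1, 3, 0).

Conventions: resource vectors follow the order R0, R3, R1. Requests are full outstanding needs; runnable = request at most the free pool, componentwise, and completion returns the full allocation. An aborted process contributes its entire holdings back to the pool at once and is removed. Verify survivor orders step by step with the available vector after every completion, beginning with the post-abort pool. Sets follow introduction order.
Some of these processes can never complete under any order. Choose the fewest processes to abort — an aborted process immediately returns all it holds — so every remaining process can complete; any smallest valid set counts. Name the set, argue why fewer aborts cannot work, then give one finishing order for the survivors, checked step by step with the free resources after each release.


Abort P6 and P3.
Key observation: the deadlocked P4 becomes finishable only because P6 and P3 released (4, 2, 5); it completes at step 4 below.
Why nothing smaller works — every single abort fails: P6 alone leaves P3 blocked (short on R3); P5 alone leaves P6 blocked (short on R3); P3 alone leaves P6 blocked (short on R3); P8 alone leaves P6 blocked (short on R3); P4 alone leaves P6 blocked (short on R3); P1 alone leaves P6 blocked (short on R3).
The survivors complete as P8, P5, P1, P4. Verifying each step (starting from the post-abort pool):
  pool = (5, 5, 5)
  P8: need (3, 4, 2) fits (5, 5, 5); releases (2, 0, 2), pool now (7, 5, 7)
  P5: need (2, 4, 0) fits (7, 5, 7); releases (1, 1, 1), pool now (8, 6, 8)
  P1: need (1, 1, 0) fits (8, 6, 8); releases (1, 1, 1), pool now (9, 7, 9)
  P4: need (0, 7, 3) fits (9, 7, 9); releases (2, 1, 2), pool now (11, 8, 11)


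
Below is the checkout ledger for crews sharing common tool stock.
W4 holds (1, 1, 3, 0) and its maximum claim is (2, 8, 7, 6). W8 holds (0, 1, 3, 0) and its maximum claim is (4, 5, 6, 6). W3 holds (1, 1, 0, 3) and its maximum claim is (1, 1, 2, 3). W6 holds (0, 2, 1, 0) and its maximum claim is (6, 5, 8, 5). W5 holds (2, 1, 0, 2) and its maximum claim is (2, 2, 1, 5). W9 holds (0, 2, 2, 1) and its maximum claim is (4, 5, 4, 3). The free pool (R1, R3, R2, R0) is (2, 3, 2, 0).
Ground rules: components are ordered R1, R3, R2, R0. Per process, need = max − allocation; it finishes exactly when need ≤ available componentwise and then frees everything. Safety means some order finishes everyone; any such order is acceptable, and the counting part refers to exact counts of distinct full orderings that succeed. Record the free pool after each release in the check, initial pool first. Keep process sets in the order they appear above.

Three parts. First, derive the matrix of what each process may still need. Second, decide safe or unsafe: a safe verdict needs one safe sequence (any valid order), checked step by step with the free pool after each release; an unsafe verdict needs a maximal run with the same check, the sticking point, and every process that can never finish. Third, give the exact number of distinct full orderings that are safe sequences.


(1) Remaining need (order R1, R3, R2, R0):
  W4: (1, 7, 4, 6)
  W8: (4, 4, 3, 6)
  W3: (0, 0, 2, 0)
  W6: (6, 3, 7, 5)
  W5: (0, 1, 1, 3)
  W9: (4, 3, 2, 2)
(2) SAFE — a valid safe sequence is W3, W5, W9, W4, W6, W8.
Key observation: W3 marks the first exact bind of the order: its need (0, 0, 2, 0) fits the free (2, 3, 2, 0) with zero slack on a requested resource.
Check, step by step:
  pool = (2, 3, 2, 0)
  W3 needs (0, 0, 2, 0) <= (2, 3, 2, 0) -> finishes; pool += (1, 1, 0, 3) = (3, 4, 2, 3)
  W5 needs (0, 1, 1, 3) <= (3, 4, 2, 3) -> finishes; pool += (2, 1, 0, 2) = (5, 5, 2, 5)
  W9 needs (4, 3, 2, 2) <= (5, 5, 2, 5) -> finishes; pool += (0, 2, 2, 1) = (5, 7, 4, 6)
  W4 needs (1, 7, 4, 6) <= (5, 7, 4, 6) -> finishes; pool += (1, 1, 3, 0) = (6, 8, 7, 6)
  W6 needs (6, 3, 7, 5) <= (6, 8, 7, 6) -> finishes; pool += (0, 2, 1, 0) = (6, 10, 8, 6)
  W8 needs (4, 4, 3, 6) <= (6, 10, 8, 6) -> finishes; pool += (0, 1, 3, 0) = (6, 11, 11, 6)
(3) Exactly 3 of the possible complete orderings are safe sequences.


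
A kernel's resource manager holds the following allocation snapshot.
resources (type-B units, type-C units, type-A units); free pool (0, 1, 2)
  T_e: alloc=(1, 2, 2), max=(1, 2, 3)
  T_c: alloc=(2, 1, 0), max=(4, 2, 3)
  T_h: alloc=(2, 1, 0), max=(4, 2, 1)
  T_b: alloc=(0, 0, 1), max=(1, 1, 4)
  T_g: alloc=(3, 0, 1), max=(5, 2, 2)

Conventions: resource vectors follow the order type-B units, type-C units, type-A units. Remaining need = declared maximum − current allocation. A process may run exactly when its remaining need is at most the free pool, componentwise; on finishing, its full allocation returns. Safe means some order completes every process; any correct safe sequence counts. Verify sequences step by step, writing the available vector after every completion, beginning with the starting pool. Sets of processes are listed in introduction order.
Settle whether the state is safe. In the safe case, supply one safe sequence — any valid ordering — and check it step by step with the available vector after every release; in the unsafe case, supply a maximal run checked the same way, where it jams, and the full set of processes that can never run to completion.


The state is UNSAFE.
Key observation: after T_e, T_b complete, (1, 3, 5) is the best the pool ever gets, yet each leftover process wants more type-B units.
Going as far as possible: T_e, T_b; after that, nothing fits. Check, step by step:
  pool = (0, 1, 2)
  T_e needs (0, 0, 1) <= (0, 1, 2) -> finishes; pool += (1, 2, 2) = (1, 3, 4)
  T_b needs (1, 1, 3) <= (1, 3, 4) -> finishes; pool += (0, 0, 1) = (1, 3, 5)
  blocked: T_c wants (2, 1, 3), pool (1, 3, 5) — not enough type-B units
  blocked: T_h wants (2, 1, 1), pool (1, 3, 5) — not enough type-B units
  blocked: T_g wants (2, 2, 1), pool (1, 3, 5) — not enough type-B units
Processes that can never finish: T_c, T_h and T_g.


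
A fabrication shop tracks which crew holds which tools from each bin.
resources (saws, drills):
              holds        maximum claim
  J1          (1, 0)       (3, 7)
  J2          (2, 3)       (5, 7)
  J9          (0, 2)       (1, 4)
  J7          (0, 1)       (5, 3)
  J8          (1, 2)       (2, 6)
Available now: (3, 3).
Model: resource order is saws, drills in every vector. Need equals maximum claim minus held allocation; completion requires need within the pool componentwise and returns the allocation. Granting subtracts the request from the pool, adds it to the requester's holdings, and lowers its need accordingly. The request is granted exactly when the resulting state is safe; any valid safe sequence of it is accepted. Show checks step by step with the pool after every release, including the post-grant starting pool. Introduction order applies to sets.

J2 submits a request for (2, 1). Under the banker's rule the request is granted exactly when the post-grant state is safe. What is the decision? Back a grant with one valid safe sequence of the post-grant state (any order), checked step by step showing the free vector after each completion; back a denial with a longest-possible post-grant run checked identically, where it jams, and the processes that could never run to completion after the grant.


GRANT. The post-grant state is safe; one safe sequence: J9, J8, J2, J1, J7.
Key observation: granting shrinks the pool to (1, 2), yet J9 still fits and the chain goes through.
Verifying the post-grant state step by step:
  pool = (1, 2)
  J9 needs (1, 2) <= (1, 2) -> finishes; pool += (0, 2) = (1, 4)
  J8 needs (1, 4) <= (1, 4) -> finishes; pool += (1, 2) = (2, 6)
  J2 needs (1, 3) <= (2, 6) -> finishes; pool += (4, 4) = (6, 10)
  J1 needs (2, 7) <= (6, 10) -> finishes; pool += (1, 0) = (7, 10)
  J7 needs (5, 2) <= (7, 10) -> finishes; pool += (0, 1) = (7, 11)


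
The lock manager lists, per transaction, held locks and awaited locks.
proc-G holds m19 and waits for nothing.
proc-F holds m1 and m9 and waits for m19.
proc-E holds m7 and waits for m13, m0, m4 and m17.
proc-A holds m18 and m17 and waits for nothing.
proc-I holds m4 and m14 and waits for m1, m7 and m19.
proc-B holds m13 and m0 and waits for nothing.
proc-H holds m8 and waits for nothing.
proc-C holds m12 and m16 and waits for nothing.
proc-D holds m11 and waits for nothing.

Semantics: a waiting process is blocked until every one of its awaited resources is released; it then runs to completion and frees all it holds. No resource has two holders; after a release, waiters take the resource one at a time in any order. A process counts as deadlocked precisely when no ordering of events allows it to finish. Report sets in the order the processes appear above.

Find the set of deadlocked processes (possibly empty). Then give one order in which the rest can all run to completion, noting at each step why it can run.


The deadlocked set is proc-E and proc-I.
Key observation: the waits loop around proc-E -> proc-I -> proc-E with no way out; no other process is dragged down with it.
One completion order for the rest: proc-G, proc-C, proc-D, proc-B, proc-F, proc-H, proc-A.
Verifying each step:
  run proc-G (it waits on nothing); releases m19
  run proc-C (it waits on nothing); releases m12 and m16
  run proc-D (it waits on nothing); releases m11
  run proc-B (it waits on nothing); releases m13 and m0
  proc-F waits on m19 — all released -> runs and releases m1 and m9
  run proc-H (it waits on nothing); releases m8
  run proc-A (it waits on nothing); releases m18 and m17


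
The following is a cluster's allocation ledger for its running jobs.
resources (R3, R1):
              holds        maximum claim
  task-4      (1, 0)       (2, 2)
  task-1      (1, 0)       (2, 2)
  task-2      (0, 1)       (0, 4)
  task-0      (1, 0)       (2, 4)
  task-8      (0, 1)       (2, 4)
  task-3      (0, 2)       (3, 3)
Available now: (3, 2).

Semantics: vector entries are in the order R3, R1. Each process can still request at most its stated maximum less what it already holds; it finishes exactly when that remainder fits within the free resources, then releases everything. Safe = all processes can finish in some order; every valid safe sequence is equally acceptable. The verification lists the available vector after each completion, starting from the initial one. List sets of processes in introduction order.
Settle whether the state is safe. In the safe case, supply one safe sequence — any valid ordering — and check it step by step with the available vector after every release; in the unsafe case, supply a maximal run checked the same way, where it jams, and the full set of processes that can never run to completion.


SAFE. One safe sequence: task-4, task-3, task-0, task-1, task-8, task-2.
Key observation: task-4 marks the first exact bind of the order: its need (1, 2) fits the free (3, 2) with zero slack on a requested resource.
Step-by-step check:
  pool = (3, 2)
  run task-4 (needs (1, 2), free (3, 2)); after release of (1, 0) the pool is (4, 2)
  run task-3 (needs (3, 1), free (4, 2)); after release of (0, 2) the pool is (4, 4)
  run task-0 (needs (1, 4), free (4, 4)); after release of (1, 0) the pool is (5, 4)
  run task-1 (needs (1, 2), free (5, 4)); after release of (1, 0) the pool is (6, 4)
  run task-8 (needs (2, 3), free (6, 4)); after release of (0, 1) the pool is (6, 5)
  run task-2 (needs (0, 3), free (6, 5)); after release of (0, 1) the pool is (6, 6)


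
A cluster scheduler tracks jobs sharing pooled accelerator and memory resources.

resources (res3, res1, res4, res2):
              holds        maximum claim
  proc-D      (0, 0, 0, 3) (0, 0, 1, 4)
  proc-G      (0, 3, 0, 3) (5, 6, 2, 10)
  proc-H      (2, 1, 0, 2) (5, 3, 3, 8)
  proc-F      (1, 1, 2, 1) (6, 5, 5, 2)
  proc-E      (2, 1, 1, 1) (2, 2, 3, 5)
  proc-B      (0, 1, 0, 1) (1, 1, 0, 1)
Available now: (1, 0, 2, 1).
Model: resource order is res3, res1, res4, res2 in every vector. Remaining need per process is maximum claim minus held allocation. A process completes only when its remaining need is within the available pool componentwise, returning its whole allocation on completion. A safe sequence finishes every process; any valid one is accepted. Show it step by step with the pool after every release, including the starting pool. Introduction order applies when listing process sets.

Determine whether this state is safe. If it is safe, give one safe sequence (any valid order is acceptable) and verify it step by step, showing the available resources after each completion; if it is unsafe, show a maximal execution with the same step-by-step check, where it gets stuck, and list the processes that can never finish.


SAFE. One safe sequence: proc-D, proc-B, proc-E, proc-H, proc-G, proc-F.
Key observation: at proc-D the run first touches a limit — (0, 0, 1, 1) against (1, 0, 2, 1), exact on a resource it actually requests.
Step-by-step check:
  pool = (1, 0, 2, 1)
  proc-D needs (0, 0, 1, 1) <= (1, 0, 2, 1) -> finishes; pool += (0, 0, 0, 3) = (1, 0, 2, 4)
  proc-B needs (1, 0, 0, 0) <= (1, 0, 2, 4) -> finishes; pool += (0, 1, 0, 1) = (1, 1, 2, 5)
  proc-E needs (0, 1, 2, 4) <= (1, 1, 2, 5) -> finishes; pool += (2, 1, 1, 1) = (3, 2, 3, 6)
  proc-H needs (3, 2, 3, 6) <= (3, 2, 3, 6) -> finishes; pool += (2, 1, 0, 2) = (5, 3, 3, 8)
  proc-G needs (5, 3, 2, 7) <= (5, 3, 3, 8) -> finishes; pool += (0, 3, 0, 3) = (5, 6, 3, 11)
  proc-F needs (5, 4, 3, 1) <= (5, 6, 3, 11) -> finishes; pool += (1, 1, 2, 1) = (6, 7, 5, 12)


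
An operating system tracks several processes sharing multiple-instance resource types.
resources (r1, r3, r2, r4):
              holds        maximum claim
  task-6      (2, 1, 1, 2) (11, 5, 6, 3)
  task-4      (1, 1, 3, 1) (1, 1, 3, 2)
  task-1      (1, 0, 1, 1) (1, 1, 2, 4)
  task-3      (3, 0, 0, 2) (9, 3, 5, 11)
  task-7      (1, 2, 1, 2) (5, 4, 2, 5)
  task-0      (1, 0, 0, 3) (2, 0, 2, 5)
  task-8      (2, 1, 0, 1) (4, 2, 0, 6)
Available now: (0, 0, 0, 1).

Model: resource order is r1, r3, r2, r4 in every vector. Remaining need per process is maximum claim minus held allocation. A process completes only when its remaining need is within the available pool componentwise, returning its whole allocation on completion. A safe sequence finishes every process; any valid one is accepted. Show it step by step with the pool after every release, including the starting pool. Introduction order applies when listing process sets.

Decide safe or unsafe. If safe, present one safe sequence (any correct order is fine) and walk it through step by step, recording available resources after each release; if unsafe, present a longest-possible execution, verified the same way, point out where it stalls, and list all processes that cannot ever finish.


The state is SAFE; one workable sequence: task-4, task-0, task-8, task-1, task-7, task-3, task-6.
Key observation: the first exact fit in this order is task-4 — it needs (0, 0, 0, 1) with (0, 0, 0, 1) free, meeting a requested resource to the last unit.
Walking it through:
  pool = (0, 0, 0, 1)
  task-4 needs (0, 0, 0, 1) <= (0, 0, 0, 1) -> finishes; pool += (1, 1, 3, 1) = (1, 1, 3, 2)
  task-0 needs (1, 0, 2, 2) <= (1, 1, 3, 2) -> finishes; pool += (1, 0, 0, 3) = (2, 1, 3, 5)
  task-8 needs (2, 1, 0, 5) <= (2, 1, 3, 5) -> finishes; pool += (2, 1, 0, 1) = (4, 2, 3, 6)
  task-1 needs (0, 1, 1, 3) <= (4, 2, 3, 6) -> finishes; pool += (1, 0, 1, 1) = (5, 2, 4, 7)
  task-7 needs (4, 2, 1, 3) <= (5, 2, 4, 7) -> finishes; pool += (1, 2, 1, 2) = (6, 4, 5, 9)
  task-3 needs (6, 3, 5, 9) <= (6, 4, 5, 9) -> finishes; pool += (3, 0, 0, 2) = (9, 4, 5, 11)
  task-6 needs (9, 4, 5, 1) <= (9, 4, 5, 11) -> finishes; pool += (2, 1, 1, 2) = (11, 5, 6, 13)
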